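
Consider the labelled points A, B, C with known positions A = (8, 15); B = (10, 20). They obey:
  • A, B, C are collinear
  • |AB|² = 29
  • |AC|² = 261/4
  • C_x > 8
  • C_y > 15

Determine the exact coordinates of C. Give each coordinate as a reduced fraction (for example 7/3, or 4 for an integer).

1. C_x = 11  [[A, B, C are collinear ⇒ -5x+2y+10=0] ∩ [|C−(8, 15)|²=261/4]]
2. C_y = 45/2  [[A, B, C are collinear ⇒ -5x+2y+10=0] ∩ [|C−(8, 15)|²=261/4]]
   so C = (11, 45/2)

C = (11, 45/2)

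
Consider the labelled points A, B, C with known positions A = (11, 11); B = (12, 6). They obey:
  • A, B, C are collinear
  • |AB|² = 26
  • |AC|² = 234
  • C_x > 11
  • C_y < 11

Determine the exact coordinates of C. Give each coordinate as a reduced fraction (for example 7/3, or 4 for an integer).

C = (14, -4)

1. C_x = 14  [[A, B, C are collinear ⇒ 5x+1y-66=0] ∩ [|C−(11, 11)|²=234]]
2. C_y = -4  [[A, B, C are collinear ⇒ 5x+1y-66=0] ∩ [|C−(11, 11)|²=234]]
   so C = (14, -4)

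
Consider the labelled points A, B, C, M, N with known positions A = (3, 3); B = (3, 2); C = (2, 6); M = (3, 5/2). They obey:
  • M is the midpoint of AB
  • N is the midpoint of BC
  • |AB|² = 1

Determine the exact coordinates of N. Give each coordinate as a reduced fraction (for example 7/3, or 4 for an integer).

1. N_x = 5/2  [2·N = B+C = (3, 2)+(2, 6)]
2. N_y = 4  [2·N = B+C = (3, 2)+(2, 6)]
   so N = (5/2, 4)

N = (5/2, 4)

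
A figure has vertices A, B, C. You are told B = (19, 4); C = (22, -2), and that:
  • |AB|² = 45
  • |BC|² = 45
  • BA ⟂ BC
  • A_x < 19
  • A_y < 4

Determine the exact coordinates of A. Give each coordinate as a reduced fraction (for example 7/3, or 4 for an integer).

A = (13, 1)

1. A_x = 13  [[BA ⟂ BC ⇒ 3x-6y-33=0] ∩ [|A−(19, 4)|²=45]]
2. A_y = 1  [[BA ⟂ BC ⇒ 3x-6y-33=0] ∩ [|A−(19, 4)|²=45]]
   so A = (13, 1)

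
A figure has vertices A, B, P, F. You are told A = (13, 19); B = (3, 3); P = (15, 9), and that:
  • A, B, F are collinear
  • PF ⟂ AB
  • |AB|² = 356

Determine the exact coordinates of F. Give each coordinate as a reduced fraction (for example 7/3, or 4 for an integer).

1. F_x = 807/89  [[A, B, F are collinear ⇒ 16x-10y-18=0] ∩ [PF ⟂ AB ⇒ -10x-16y+294=0]]
2. F_y = 1131/89  [[A, B, F are collinear ⇒ 16x-10y-18=0] ∩ [PF ⟂ AB ⇒ -10x-16y+294=0]]
   so F = (807/89, 1131/89)

F = (807/89, 1131/89)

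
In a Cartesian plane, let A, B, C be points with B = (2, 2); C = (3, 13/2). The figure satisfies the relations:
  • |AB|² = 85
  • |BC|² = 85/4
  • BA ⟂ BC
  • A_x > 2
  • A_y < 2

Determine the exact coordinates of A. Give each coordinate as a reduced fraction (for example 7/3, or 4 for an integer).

A = (11, 0)

1. A_x = 11  [[BA ⟂ BC ⇒ 1x+9/2y-11=0] ∩ [|A−(2, 2)|²=85]]
2. A_y = 0  [[BA ⟂ BC ⇒ 1x+9/2y-11=0] ∩ [|A−(2, 2)|²=85]]
   so A = (11, 0)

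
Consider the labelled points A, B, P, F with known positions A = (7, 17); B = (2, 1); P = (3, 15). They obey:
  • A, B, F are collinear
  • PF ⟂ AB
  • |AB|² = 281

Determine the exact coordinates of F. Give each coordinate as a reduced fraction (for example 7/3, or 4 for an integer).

1. F_x = 1707/281  [[A, B, F are collinear ⇒ 16x-5y-27=0] ∩ [PF ⟂ AB ⇒ -5x-16y+255=0]]
2. F_y = 3945/281  [[A, B, F are collinear ⇒ 16x-5y-27=0] ∩ [PF ⟂ AB ⇒ -5x-16y+255=0]]
   so F = (1707/281, 3945/281)

F = (1707/281, 3945/281)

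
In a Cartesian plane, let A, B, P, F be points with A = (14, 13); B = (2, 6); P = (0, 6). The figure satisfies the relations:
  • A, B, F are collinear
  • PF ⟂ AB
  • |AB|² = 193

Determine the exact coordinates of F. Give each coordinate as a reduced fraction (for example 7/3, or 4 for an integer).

F = (98/193, 990/193)

1. F_x = 98/193  [[A, B, F are collinear ⇒ 7x-12y+58=0] ∩ [PF ⟂ AB ⇒ -12x-7y+42=0]]
2. F_y = 990/193  [[A, B, F are collinear ⇒ 7x-12y+58=0] ∩ [PF ⟂ AB ⇒ -12x-7y+42=0]]
   so F = (98/193, 990/193)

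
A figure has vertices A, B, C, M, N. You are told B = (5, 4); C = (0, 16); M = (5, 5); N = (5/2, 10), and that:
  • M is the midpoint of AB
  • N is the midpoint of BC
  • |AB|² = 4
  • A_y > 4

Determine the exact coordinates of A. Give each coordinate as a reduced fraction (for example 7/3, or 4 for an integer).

1. A_x = 5  [A = 2·M−B = 2·(5, 5)−(5, 4)]
2. A_y = 6  [A = 2·M−B = 2·(5, 5)−(5, 4)]
   so A = (5, 6)

A = (5, 6)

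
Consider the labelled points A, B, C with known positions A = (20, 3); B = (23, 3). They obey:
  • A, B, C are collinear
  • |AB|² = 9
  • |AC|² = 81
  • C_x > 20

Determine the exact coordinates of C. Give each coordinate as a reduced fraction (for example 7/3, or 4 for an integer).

C = (29, 3)

1. C_x = 29  [[A, B, C are collinear ⇒ 3y-9=0] ∩ [|C−(20, 3)|²=81]]
2. C_y = 3  [[A, B, C are collinear ⇒ 3y-9=0] ∩ [|C−(20, 3)|²=81]]
   so C = (29, 3)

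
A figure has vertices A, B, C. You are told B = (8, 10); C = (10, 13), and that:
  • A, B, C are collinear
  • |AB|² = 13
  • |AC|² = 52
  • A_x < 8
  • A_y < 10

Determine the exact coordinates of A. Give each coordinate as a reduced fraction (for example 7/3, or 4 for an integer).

1. A_x = 6  [[A, B, C are collinear ⇒ -3x+2y+4=0] ∩ [|A−(8, 10)|²=13]]
2. A_y = 7  [[A, B, C are collinear ⇒ -3x+2y+4=0] ∩ [|A−(8, 10)|²=13]]
   so A = (6, 7)

A = (6, 7)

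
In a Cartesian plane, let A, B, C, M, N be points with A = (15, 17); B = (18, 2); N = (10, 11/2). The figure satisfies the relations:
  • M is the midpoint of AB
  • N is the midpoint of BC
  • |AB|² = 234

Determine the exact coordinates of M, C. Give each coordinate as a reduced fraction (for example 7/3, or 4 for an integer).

M = (33/2, 19/2)
C = (2, 9)

1. M_x = 33/2  [2·M = A+B = (15, 17)+(18, 2)]
2. M_y = 19/2  [2·M = A+B = (15, 17)+(18, 2)]
   so M = (33/2, 19/2)
3. C_x = 2  [C = 2·N−B = 2·(10, 11/2)−(18, 2)]
4. C_y = 9  [C = 2·N−B = 2·(10, 11/2)−(18, 2)]
   so C = (2, 9)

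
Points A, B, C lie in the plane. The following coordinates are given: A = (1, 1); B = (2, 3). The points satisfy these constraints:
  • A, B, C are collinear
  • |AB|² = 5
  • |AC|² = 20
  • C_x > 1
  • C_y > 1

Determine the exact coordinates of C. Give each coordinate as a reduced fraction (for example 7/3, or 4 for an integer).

1. C_x = 3  [[A, B, C are collinear ⇒ -2x+1y+1=0] ∩ [|C−(1, 1)|²=20]]
2. C_y = 5  [[A, B, C are collinear ⇒ -2x+1y+1=0] ∩ [|C−(1, 1)|²=20]]
   so C = (3, 5)

C = (3, 5)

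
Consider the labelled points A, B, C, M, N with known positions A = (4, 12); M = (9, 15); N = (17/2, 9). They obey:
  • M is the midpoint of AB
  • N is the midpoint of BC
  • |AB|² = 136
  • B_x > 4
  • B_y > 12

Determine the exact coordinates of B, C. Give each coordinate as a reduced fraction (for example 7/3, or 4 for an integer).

B = (14, 18)
C = (3, 0)

1. B_x = 14  [B = 2·M−A = 2·(9, 15)−(4, 12)]
2. B_y = 18  [B = 2·M−A = 2·(9, 15)−(4, 12)]
   so B = (14, 18)
3. C_x = 3  [C = 2·N−B = 2·(17/2, 9)−(14, 18)]
4. C_y = 0  [C = 2·N−B = 2·(17/2, 9)−(14, 18)]
   so C = (3, 0)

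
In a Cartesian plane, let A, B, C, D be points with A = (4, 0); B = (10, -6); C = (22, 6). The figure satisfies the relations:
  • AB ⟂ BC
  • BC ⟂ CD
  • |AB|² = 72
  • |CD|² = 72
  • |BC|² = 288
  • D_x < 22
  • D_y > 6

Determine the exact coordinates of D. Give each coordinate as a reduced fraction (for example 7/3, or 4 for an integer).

D = (16, 12)

1. D_x = 16  [[BC ⟂ CD ⇒ 12x+12y-336=0] ∩ [|D−(22, 6)|²=72]]
2. D_y = 12  [[BC ⟂ CD ⇒ 12x+12y-336=0] ∩ [|D−(22, 6)|²=72]]
   so D = (16, 12)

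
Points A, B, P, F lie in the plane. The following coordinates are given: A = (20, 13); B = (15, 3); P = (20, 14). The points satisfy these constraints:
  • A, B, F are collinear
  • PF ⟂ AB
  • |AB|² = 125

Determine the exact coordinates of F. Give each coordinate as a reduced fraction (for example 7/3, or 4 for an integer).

F = (102/5, 69/5)

1. F_x = 102/5  [[A, B, F are collinear ⇒ 10x-5y-135=0] ∩ [PF ⟂ AB ⇒ -5x-10y+240=0]]
2. F_y = 69/5  [[A, B, F are collinear ⇒ 10x-5y-135=0] ∩ [PF ⟂ AB ⇒ -5x-10y+240=0]]
   so F = (102/5, 69/5)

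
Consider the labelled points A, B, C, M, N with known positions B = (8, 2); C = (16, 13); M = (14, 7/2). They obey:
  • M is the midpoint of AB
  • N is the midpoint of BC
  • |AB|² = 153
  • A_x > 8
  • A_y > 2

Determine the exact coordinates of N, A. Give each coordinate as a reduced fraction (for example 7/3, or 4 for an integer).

N = (12, 15/2)
A = (20, 5)

1. A_x = 20  [A = 2·M−B = 2·(14, 7/2)−(8, 2)]
2. A_y = 5  [A = 2·M−B = 2·(14, 7/2)−(8, 2)]
   so A = (20, 5)
3. N_x = 12  [2·N = B+C = (8, 2)+(16, 13)]
4. N_y = 15/2  [2·N = B+C = (8, 2)+(16, 13)]
   so N = (12, 15/2)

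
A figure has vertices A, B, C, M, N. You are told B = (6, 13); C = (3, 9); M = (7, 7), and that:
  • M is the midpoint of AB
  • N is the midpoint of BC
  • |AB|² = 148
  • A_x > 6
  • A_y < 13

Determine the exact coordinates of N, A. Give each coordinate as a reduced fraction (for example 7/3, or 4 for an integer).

1. A_x = 8  [A = 2·M−B = 2·(7, 7)−(6, 13)]
2. A_y = 1  [A = 2·M−B = 2·(7, 7)−(6, 13)]
   so A = (8, 1)
3. N_x = 9/2  [2·N = B+C = (6, 13)+(3, 9)]
4. N_y = 11  [2·N = B+C = (6, 13)+(3, 9)]
   so N = (9/2, 11)

N = (9/2, 11)
A = (8, 1)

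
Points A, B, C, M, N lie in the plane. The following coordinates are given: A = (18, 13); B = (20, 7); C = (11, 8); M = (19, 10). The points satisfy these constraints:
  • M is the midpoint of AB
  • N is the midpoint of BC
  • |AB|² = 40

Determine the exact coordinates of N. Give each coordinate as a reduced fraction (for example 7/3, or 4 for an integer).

N = (31/2, 15/2)

1. N_x = 31/2  [2·N = B+C = (20, 7)+(11, 8)]
2. N_y = 15/2  [2·N = B+C = (20, 7)+(11, 8)]
   so N = (31/2, 15/2)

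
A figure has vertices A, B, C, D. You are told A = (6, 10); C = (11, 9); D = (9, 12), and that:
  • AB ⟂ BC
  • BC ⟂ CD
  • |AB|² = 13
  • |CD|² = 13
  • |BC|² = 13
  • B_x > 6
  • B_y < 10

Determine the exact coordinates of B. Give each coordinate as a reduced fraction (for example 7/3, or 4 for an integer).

B = (8, 7)

1. B_x = 8  [[BC ⟂ CD ⇒ 2x-3y+5=0] ∩ [|B−(6, 10)|²=13]]
2. B_y = 7  [[BC ⟂ CD ⇒ 2x-3y+5=0] ∩ [|B−(6, 10)|²=13]]
   so B = (8, 7)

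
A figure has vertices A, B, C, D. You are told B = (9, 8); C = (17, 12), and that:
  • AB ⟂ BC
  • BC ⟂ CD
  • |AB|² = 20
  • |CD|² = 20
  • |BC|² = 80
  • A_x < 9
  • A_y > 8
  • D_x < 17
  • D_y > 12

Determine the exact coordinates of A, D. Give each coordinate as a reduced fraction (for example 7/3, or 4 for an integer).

1. A_x = 7  [[AB ⟂ BC ⇒ -8x-4y+104=0] ∩ [|A−(9, 8)|²=20]]
2. A_y = 12  [[AB ⟂ BC ⇒ -8x-4y+104=0] ∩ [|A−(9, 8)|²=20]]
   so A = (7, 12)
3. D_x = 15  [[BC ⟂ CD ⇒ 8x+4y-184=0] ∩ [|D−(17, 12)|²=20]]
4. D_y = 16  [[BC ⟂ CD ⇒ 8x+4y-184=0] ∩ [|D−(17, 12)|²=20]]
   so D = (15, 16)

A = (7, 12)
D = (15, 16)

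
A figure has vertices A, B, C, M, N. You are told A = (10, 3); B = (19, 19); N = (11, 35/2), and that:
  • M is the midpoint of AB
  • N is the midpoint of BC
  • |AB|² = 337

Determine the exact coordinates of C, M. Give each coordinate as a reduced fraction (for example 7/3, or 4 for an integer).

C = (3, 16)
M = (29/2, 11)

1. M_x = 29/2  [2·M = A+B = (10, 3)+(19, 19)]
2. M_y = 11  [2·M = A+B = (10, 3)+(19, 19)]
   so M = (29/2, 11)
3. C_x = 3  [C = 2·N−B = 2·(11, 35/2)−(19, 19)]
4. C_y = 16  [C = 2·N−B = 2·(11, 35/2)−(19, 19)]
   so C = (3, 16)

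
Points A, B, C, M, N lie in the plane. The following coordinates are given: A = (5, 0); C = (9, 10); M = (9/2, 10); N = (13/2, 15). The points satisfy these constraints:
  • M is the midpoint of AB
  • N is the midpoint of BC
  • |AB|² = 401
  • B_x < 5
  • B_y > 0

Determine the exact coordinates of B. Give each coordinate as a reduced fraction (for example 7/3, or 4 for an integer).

1. B_x = 4  [B = 2·M−A = 2·(9/2, 10)−(5, 0)]
2. B_y = 20  [B = 2·M−A = 2·(9/2, 10)−(5, 0)]
   so B = (4, 20)

B = (4, 20)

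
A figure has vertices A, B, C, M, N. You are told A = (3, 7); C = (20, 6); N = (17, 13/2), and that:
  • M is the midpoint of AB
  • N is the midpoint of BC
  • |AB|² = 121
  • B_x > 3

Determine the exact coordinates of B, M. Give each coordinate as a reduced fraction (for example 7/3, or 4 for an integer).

B = (14, 7)
M = (17/2, 7)

1. B_x = 14  [B = 2·N−C = 2·(17, 13/2)−(20, 6)]
2. B_y = 7  [B = 2·N−C = 2·(17, 13/2)−(20, 6)]
   so B = (14, 7)
3. M_x = 17/2  [2·M = A+B = (3, 7)+(14, 7)]
4. M_y = 7  [2·M = A+B = (3, 7)+(14, 7)]
   so M = (17/2, 7)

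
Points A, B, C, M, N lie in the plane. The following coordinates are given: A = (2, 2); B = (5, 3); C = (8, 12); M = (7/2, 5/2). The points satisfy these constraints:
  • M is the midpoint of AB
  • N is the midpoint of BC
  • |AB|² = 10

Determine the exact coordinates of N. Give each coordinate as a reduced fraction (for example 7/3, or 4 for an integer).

N = (13/2, 15/2)

1. N_x = 13/2  [2·N = B+C = (5, 3)+(8, 12)]
2. N_y = 15/2  [2·N = B+C = (5, 3)+(8, 12)]
   so N = (13/2, 15/2)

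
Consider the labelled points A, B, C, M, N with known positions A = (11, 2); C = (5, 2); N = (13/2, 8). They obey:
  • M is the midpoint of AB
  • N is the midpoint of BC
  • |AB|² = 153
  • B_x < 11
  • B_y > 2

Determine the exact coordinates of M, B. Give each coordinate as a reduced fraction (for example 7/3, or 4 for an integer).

M = (19/2, 8)
B = (8, 14)

1. B_x = 8  [B = 2·N−C = 2·(13/2, 8)−(5, 2)]
2. B_y = 14  [B = 2·N−C = 2·(13/2, 8)−(5, 2)]
   so B = (8, 14)
3. M_x = 19/2  [2·M = A+B = (11, 2)+(8, 14)]
4. M_y = 8  [2·M = A+B = (11, 2)+(8, 14)]
   so M = (19/2, 8)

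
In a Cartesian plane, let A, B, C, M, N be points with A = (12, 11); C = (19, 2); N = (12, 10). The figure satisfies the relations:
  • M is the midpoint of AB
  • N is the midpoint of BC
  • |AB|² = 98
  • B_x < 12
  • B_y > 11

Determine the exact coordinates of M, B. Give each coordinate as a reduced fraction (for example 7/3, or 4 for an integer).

M = (17/2, 29/2)
B = (5, 18)

1. B_x = 5  [B = 2·N−C = 2·(12, 10)−(19, 2)]
2. B_y = 18  [B = 2·N−C = 2·(12, 10)−(19, 2)]
   so B = (5, 18)
3. M_x = 17/2  [2·M = A+B = (12, 11)+(5, 18)]
4. M_y = 29/2  [2·M = A+B = (12, 11)+(5, 18)]
   so M = (17/2, 29/2)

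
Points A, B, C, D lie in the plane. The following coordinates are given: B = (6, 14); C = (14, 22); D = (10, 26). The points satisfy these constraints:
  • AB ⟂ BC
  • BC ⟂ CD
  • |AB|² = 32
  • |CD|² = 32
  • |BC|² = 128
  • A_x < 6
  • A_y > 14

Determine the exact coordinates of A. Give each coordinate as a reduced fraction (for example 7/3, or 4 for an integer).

A = (2, 18)

1. A_x = 2  [[AB ⟂ BC ⇒ -8x-8y+160=0] ∩ [|A−(6, 14)|²=32]]
2. A_y = 18  [[AB ⟂ BC ⇒ -8x-8y+160=0] ∩ [|A−(6, 14)|²=32]]
   so A = (2, 18)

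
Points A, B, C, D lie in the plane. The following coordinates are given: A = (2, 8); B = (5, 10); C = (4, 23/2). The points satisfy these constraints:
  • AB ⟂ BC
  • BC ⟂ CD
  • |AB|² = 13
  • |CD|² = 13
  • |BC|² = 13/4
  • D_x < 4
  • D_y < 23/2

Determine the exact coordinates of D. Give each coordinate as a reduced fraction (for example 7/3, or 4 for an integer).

1. D_x = 1  [[BC ⟂ CD ⇒ -1x+3/2y-53/4=0] ∩ [|D−(4, 23/2)|²=13]]
2. D_y = 19/2  [[BC ⟂ CD ⇒ -1x+3/2y-53/4=0] ∩ [|D−(4, 23/2)|²=13]]
   so D = (1, 19/2)

D = (1, 19/2)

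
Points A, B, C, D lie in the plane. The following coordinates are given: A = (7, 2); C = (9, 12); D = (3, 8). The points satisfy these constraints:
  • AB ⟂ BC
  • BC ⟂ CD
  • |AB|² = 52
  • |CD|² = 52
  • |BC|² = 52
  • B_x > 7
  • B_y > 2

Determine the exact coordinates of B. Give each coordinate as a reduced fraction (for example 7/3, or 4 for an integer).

1. B_x = 13  [[BC ⟂ CD ⇒ 6x+4y-102=0] ∩ [|B−(7, 2)|²=52]]
2. B_y = 6  [[BC ⟂ CD ⇒ 6x+4y-102=0] ∩ [|B−(7, 2)|²=52]]
   so B = (13, 6)

B = (13, 6)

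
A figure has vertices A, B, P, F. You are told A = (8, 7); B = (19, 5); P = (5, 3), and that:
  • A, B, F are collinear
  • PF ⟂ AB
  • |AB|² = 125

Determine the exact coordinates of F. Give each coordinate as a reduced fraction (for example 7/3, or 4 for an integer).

F = (29/5, 37/5)

1. F_x = 29/5  [[A, B, F are collinear ⇒ 2x+11y-93=0] ∩ [PF ⟂ AB ⇒ 11x-2y-49=0]]
2. F_y = 37/5  [[A, B, F are collinear ⇒ 2x+11y-93=0] ∩ [PF ⟂ AB ⇒ 11x-2y-49=0]]
   so F = (29/5, 37/5)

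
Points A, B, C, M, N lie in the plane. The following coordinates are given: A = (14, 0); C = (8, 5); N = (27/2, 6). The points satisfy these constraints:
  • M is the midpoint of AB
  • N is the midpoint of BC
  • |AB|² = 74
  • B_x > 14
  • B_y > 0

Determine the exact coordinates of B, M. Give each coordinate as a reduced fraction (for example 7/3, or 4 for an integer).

1. B_x = 19  [B = 2·N−C = 2·(27/2, 6)−(8, 5)]
2. B_y = 7  [B = 2·N−C = 2·(27/2, 6)−(8, 5)]
   so B = (19, 7)
3. M_x = 33/2  [2·M = A+B = (14, 0)+(19, 7)]
4. M_y = 7/2  [2·M = A+B = (14, 0)+(19, 7)]
   so M = (33/2, 7/2)

B = (19, 7)
M = (33/2, 7/2)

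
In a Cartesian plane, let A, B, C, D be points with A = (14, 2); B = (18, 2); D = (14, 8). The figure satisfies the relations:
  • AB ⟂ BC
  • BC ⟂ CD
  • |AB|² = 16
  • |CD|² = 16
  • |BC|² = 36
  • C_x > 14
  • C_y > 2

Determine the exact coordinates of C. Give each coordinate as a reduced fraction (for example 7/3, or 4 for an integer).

1. C_x = 18  [[AB ⟂ BC ⇒ 4x-72=0] ∩ [|C−(14, 8)|²=16]]
2. C_y = 8  [[AB ⟂ BC ⇒ 4x-72=0] ∩ [|C−(14, 8)|²=16]]
   so C = (18, 8)

C = (18, 8)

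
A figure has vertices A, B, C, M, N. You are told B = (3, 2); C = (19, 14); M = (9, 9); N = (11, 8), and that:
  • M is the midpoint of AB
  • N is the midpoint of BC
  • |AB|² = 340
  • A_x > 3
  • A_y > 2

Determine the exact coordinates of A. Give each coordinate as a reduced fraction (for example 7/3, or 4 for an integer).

A = (15, 16)

1. A_x = 15  [A = 2·M−B = 2·(9, 9)−(3, 2)]
2. A_y = 16  [A = 2·M−B = 2·(9, 9)−(3, 2)]
   so A = (15, 16)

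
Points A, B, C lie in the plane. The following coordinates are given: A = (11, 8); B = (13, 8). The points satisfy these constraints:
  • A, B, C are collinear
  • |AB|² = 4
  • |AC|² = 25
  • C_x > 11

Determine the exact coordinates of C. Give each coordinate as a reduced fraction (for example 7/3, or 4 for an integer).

C = (16, 8)

1. C_x = 16  [[A, B, C are collinear ⇒ 2y-16=0] ∩ [|C−(11, 8)|²=25]]
2. C_y = 8  [[A, B, C are collinear ⇒ 2y-16=0] ∩ [|C−(11, 8)|²=25]]
   so C = (16, 8)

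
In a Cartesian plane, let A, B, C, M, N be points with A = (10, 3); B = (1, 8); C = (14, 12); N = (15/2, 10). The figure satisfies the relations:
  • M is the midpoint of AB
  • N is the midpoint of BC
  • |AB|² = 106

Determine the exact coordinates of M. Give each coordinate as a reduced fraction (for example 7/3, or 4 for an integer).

M = (11/2, 11/2)

1. M_x = 11/2  [2·M = A+B = (10, 3)+(1, 8)]
2. M_y = 11/2  [2·M = A+B = (10, 3)+(1, 8)]
   so M = (11/2, 11/2)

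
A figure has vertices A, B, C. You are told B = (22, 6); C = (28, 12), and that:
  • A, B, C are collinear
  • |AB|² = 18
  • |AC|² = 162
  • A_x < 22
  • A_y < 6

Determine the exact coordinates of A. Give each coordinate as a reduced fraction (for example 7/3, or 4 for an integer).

1. A_x = 19  [[A, B, C are collinear ⇒ -6x+6y+96=0] ∩ [|A−(22, 6)|²=18]]
2. A_y = 3  [[A, B, C are collinear ⇒ -6x+6y+96=0] ∩ [|A−(22, 6)|²=18]]
   so A = (19, 3)

A = (19, 3)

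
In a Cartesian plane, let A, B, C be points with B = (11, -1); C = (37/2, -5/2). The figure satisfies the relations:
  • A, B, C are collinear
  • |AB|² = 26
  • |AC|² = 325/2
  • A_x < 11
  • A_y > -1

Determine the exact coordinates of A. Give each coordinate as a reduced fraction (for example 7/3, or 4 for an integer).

1. A_x = 6  [[A, B, C are collinear ⇒ 3/2x+15/2y-9=0] ∩ [|A−(11, -1)|²=26]]
2. A_y = 0  [[A, B, C are collinear ⇒ 3/2x+15/2y-9=0] ∩ [|A−(11, -1)|²=26]]
   so A = (6, 0)

A = (6, 0)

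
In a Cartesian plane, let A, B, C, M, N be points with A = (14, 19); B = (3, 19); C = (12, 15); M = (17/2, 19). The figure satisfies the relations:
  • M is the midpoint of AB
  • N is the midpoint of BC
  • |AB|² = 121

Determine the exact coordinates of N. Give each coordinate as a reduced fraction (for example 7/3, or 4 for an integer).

1. N_x = 15/2  [2·N = B+C = (3, 19)+(12, 15)]
2. N_y = 17  [2·N = B+C = (3, 19)+(12, 15)]
   so N = (15/2, 17)

N = (15/2, 17)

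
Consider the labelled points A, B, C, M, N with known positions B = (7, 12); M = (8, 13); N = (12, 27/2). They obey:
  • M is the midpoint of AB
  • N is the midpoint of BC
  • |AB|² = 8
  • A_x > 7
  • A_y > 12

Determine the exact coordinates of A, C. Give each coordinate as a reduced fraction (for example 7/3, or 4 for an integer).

1. A_x = 9  [A = 2·M−B = 2·(8, 13)−(7, 12)]
2. A_y = 14  [A = 2·M−B = 2·(8, 13)−(7, 12)]
   so A = (9, 14)
3. C_x = 17  [C = 2·N−B = 2·(12, 27/2)−(7, 12)]
4. C_y = 15  [C = 2·N−B = 2·(12, 27/2)−(7, 12)]
   so C = (17, 15)

A = (9, 14)
C = (17, 15)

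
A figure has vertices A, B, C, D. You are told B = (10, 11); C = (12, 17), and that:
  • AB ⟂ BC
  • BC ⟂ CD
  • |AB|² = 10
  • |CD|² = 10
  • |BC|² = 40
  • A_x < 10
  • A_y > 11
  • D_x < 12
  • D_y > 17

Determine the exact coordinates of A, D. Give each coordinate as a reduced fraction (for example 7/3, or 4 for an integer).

A = (7, 12)
D = (9, 18)

1. A_x = 7  [[AB ⟂ BC ⇒ -2x-6y+86=0] ∩ [|A−(10, 11)|²=10]]
2. A_y = 12  [[AB ⟂ BC ⇒ -2x-6y+86=0] ∩ [|A−(10, 11)|²=10]]
   so A = (7, 12)
3. D_x = 9  [[BC ⟂ CD ⇒ 2x+6y-126=0] ∩ [|D−(12, 17)|²=10]]
4. D_y = 18  [[BC ⟂ CD ⇒ 2x+6y-126=0] ∩ [|D−(12, 17)|²=10]]
   so D = (9, 18)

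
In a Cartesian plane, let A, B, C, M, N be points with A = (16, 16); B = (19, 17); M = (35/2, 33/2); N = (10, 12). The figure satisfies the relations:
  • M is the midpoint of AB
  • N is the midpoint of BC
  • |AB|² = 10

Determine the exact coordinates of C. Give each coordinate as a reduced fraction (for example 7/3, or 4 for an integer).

C = (1, 7)

1. C_x = 1  [C = 2·N−B = 2·(10, 12)−(19, 17)]
2. C_y = 7  [C = 2·N−B = 2·(10, 12)−(19, 17)]
   so C = (1, 7)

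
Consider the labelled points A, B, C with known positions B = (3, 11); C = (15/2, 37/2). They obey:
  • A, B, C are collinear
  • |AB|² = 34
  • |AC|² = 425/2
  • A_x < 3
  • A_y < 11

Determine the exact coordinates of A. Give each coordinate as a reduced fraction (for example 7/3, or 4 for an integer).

1. A_x = 0  [[A, B, C are collinear ⇒ -15/2x+9/2y-27=0] ∩ [|A−(3, 11)|²=34]]
2. A_y = 6  [[A, B, C are collinear ⇒ -15/2x+9/2y-27=0] ∩ [|A−(3, 11)|²=34]]
   so A = (0, 6)

A = (0, 6)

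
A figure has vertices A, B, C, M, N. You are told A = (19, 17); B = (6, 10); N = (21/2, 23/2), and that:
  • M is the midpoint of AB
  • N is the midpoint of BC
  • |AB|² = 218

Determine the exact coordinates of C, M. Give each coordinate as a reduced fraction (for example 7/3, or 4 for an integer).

1. M_x = 25/2  [2·M = A+B = (19, 17)+(6, 10)]
2. M_y = 27/2  [2·M = A+B = (19, 17)+(6, 10)]
   so M = (25/2, 27/2)
3. C_x = 15  [C = 2·N−B = 2·(21/2, 23/2)−(6, 10)]
4. C_y = 13  [C = 2·N−B = 2·(21/2, 23/2)−(6, 10)]
   so C = (15, 13)

C = (15, 13)
M = (25/2, 27/2)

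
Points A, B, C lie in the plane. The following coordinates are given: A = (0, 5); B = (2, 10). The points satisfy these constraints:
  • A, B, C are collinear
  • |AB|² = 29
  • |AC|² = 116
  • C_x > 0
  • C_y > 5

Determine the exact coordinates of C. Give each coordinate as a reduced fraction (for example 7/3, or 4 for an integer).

C = (4, 15)

1. C_x = 4  [[A, B, C are collinear ⇒ -5x+2y-10=0] ∩ [|C−(0, 5)|²=116]]
2. C_y = 15  [[A, B, C are collinear ⇒ -5x+2y-10=0] ∩ [|C−(0, 5)|²=116]]
   so C = (4, 15)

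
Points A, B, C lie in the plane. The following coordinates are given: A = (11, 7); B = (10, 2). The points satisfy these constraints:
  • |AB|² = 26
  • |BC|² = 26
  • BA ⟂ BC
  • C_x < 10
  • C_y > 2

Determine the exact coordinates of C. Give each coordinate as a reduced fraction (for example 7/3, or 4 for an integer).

1. C_x = 5  [[BA ⟂ BC ⇒ 1x+5y-20=0] ∩ [|C−(10, 2)|²=26]]
2. C_y = 3  [[BA ⟂ BC ⇒ 1x+5y-20=0] ∩ [|C−(10, 2)|²=26]]
   so C = (5, 3)

C = (5, 3)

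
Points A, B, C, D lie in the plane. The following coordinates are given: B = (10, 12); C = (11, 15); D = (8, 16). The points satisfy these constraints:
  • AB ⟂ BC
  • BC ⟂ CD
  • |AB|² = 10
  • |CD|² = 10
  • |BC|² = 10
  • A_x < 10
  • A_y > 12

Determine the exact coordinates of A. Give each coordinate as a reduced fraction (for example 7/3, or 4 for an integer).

1. A_x = 7  [[AB ⟂ BC ⇒ -1x-3y+46=0] ∩ [|A−(10, 12)|²=10]]
2. A_y = 13  [[AB ⟂ BC ⇒ -1x-3y+46=0] ∩ [|A−(10, 12)|²=10]]
   so A = (7, 13)

A = (7, 13)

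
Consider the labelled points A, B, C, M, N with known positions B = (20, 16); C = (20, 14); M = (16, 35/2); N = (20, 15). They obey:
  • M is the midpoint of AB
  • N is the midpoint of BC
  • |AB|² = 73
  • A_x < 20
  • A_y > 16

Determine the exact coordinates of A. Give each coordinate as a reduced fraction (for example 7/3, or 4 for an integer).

1. A_x = 12  [A = 2·M−B = 2·(16, 35/2)−(20, 16)]
2. A_y = 19  [A = 2·M−B = 2·(16, 35/2)−(20, 16)]
   so A = (12, 19)

A = (12, 19)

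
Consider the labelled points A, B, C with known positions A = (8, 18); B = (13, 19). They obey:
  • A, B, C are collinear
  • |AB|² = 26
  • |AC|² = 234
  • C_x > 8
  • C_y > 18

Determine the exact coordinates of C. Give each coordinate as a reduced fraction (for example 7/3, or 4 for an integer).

C = (23, 21)

1. C_x = 23  [[A, B, C are collinear ⇒ -1x+5y-82=0] ∩ [|C−(8, 18)|²=234]]
2. C_y = 21  [[A, B, C are collinear ⇒ -1x+5y-82=0] ∩ [|C−(8, 18)|²=234]]
   so C = (23, 21)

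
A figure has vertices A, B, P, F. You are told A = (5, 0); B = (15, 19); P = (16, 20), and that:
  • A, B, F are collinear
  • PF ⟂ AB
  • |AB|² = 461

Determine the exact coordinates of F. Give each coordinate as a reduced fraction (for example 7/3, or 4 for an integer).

F = (7205/461, 9310/461)

1. F_x = 7205/461  [[A, B, F are collinear ⇒ -19x+10y+95=0] ∩ [PF ⟂ AB ⇒ 10x+19y-540=0]]
2. F_y = 9310/461  [[A, B, F are collinear ⇒ -19x+10y+95=0] ∩ [PF ⟂ AB ⇒ 10x+19y-540=0]]
   so F = (7205/461, 9310/461)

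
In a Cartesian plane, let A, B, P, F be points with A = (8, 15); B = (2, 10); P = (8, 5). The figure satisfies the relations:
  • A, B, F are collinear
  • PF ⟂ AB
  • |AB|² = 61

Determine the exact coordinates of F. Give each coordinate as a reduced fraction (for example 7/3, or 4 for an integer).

1. F_x = 188/61  [[A, B, F are collinear ⇒ 5x-6y+50=0] ∩ [PF ⟂ AB ⇒ -6x-5y+73=0]]
2. F_y = 665/61  [[A, B, F are collinear ⇒ 5x-6y+50=0] ∩ [PF ⟂ AB ⇒ -6x-5y+73=0]]
   so F = (188/61, 665/61)

F = (188/61, 665/61)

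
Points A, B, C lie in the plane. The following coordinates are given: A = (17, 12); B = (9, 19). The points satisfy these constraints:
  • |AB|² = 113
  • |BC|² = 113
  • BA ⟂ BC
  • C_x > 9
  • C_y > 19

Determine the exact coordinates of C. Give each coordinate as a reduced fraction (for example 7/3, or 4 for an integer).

C = (16, 27)

1. C_x = 16  [[BA ⟂ BC ⇒ 8x-7y+61=0] ∩ [|C−(9, 19)|²=113]]
2. C_y = 27  [[BA ⟂ BC ⇒ 8x-7y+61=0] ∩ [|C−(9, 19)|²=113]]
   so C = (16, 27)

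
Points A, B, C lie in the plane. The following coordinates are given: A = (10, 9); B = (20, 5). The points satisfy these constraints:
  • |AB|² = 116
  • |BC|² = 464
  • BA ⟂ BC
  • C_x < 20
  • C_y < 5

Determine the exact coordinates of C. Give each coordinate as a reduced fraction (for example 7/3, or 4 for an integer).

1. C_x = 12  [[BA ⟂ BC ⇒ -10x+4y+180=0] ∩ [|C−(20, 5)|²=464]]
2. C_y = -15  [[BA ⟂ BC ⇒ -10x+4y+180=0] ∩ [|C−(20, 5)|²=464]]
   so C = (12, -15)

C = (12, -15)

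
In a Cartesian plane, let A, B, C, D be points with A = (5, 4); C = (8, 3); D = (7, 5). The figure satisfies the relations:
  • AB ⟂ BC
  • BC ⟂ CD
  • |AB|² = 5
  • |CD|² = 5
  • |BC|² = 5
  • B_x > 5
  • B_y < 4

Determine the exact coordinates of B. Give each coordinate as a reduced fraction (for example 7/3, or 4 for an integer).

B = (6, 2)

1. B_x = 6  [[BC ⟂ CD ⇒ 1x-2y-2=0] ∩ [|B−(5, 4)|²=5]]
2. B_y = 2  [[BC ⟂ CD ⇒ 1x-2y-2=0] ∩ [|B−(5, 4)|²=5]]
   so B = (6, 2)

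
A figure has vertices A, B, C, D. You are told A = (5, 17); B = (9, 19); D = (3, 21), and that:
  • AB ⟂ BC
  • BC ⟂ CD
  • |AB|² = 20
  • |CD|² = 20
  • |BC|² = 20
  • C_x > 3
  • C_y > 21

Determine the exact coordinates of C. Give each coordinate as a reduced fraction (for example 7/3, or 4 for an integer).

C = (7, 23)

1. C_x = 7  [[AB ⟂ BC ⇒ 4x+2y-74=0] ∩ [|C−(3, 21)|²=20]]
2. C_y = 23  [[AB ⟂ BC ⇒ 4x+2y-74=0] ∩ [|C−(3, 21)|²=20]]
   so C = (7, 23)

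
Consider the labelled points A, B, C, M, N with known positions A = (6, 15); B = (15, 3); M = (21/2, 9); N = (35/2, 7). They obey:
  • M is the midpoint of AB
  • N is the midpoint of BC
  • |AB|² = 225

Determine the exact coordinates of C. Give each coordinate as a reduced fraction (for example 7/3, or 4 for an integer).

1. C_x = 20  [C = 2·N−B = 2·(35/2, 7)−(15, 3)]
2. C_y = 11  [C = 2·N−B = 2·(35/2, 7)−(15, 3)]
   so C = (20, 11)

C = (20, 11)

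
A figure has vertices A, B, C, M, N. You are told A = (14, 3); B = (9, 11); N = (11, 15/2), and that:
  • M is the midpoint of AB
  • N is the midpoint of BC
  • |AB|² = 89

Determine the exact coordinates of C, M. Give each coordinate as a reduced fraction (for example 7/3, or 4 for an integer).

1. M_x = 23/2  [2·M = A+B = (14, 3)+(9, 11)]
2. M_y = 7  [2·M = A+B = (14, 3)+(9, 11)]
   so M = (23/2, 7)
3. C_x = 13  [C = 2·N−B = 2·(11, 15/2)−(9, 11)]
4. C_y = 4  [C = 2·N−B = 2·(11, 15/2)−(9, 11)]
   so C = (13, 4)

C = (13, 4)
M = (23/2, 7)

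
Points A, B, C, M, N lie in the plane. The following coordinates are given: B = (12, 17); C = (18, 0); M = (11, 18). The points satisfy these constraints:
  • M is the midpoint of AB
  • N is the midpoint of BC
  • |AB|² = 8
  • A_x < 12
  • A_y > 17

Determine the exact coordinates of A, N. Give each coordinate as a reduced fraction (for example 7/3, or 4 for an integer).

A = (10, 19)
N = (15, 17/2)

1. A_x = 10  [A = 2·M−B = 2·(11, 18)−(12, 17)]
2. A_y = 19  [A = 2·M−B = 2·(11, 18)−(12, 17)]
   so A = (10, 19)
3. N_x = 15  [2·N = B+C = (12, 17)+(18, 0)]
4. N_y = 17/2  [2·N = B+C = (12, 17)+(18, 0)]
   so N = (15, 17/2)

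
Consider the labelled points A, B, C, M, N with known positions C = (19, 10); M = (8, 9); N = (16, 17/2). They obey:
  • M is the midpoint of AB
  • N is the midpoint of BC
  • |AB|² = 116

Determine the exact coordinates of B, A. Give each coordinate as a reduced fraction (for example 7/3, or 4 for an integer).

B = (13, 7)
A = (3, 11)

1. B_x = 13  [B = 2·N−C = 2·(16, 17/2)−(19, 10)]
2. B_y = 7  [B = 2·N−C = 2·(16, 17/2)−(19, 10)]
   so B = (13, 7)
3. A_x = 3  [A = 2·M−B = 2·(8, 9)−(13, 7)]
4. A_y = 11  [A = 2·M−B = 2·(8, 9)−(13, 7)]
   so A = (3, 11)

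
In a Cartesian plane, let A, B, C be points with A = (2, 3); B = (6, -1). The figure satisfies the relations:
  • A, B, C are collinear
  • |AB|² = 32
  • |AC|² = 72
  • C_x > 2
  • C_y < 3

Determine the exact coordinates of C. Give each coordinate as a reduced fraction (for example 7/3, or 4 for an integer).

C = (8, -3)

1. C_x = 8  [[A, B, C are collinear ⇒ 4x+4y-20=0] ∩ [|C−(2, 3)|²=72]]
2. C_y = -3  [[A, B, C are collinear ⇒ 4x+4y-20=0] ∩ [|C−(2, 3)|²=72]]
   so C = (8, -3)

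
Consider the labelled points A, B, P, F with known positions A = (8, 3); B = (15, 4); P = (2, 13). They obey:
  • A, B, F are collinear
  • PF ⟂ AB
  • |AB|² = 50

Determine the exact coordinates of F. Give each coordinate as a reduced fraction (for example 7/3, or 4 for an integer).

1. F_x = 88/25  [[A, B, F are collinear ⇒ -1x+7y-13=0] ∩ [PF ⟂ AB ⇒ 7x+1y-27=0]]
2. F_y = 59/25  [[A, B, F are collinear ⇒ -1x+7y-13=0] ∩ [PF ⟂ AB ⇒ 7x+1y-27=0]]
   so F = (88/25, 59/25)

F = (88/25, 59/25)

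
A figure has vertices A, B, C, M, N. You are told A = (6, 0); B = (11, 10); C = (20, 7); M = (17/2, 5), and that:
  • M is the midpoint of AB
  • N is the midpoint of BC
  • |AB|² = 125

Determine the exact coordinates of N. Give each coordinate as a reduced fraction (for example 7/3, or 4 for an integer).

N = (31/2, 17/2)

1. N_x = 31/2  [2·N = B+C = (11, 10)+(20, 7)]
2. N_y = 17/2  [2·N = B+C = (11, 10)+(20, 7)]
   so N = (31/2, 17/2)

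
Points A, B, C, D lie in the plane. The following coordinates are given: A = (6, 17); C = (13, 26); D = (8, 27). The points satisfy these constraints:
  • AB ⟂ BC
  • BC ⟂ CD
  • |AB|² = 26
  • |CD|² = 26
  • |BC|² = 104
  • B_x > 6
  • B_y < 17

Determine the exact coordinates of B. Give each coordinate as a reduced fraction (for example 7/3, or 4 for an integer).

1. B_x = 11  [[BC ⟂ CD ⇒ 5x-1y-39=0] ∩ [|B−(6, 17)|²=26]]
2. B_y = 16  [[BC ⟂ CD ⇒ 5x-1y-39=0] ∩ [|B−(6, 17)|²=26]]
   so B = (11, 16)

B = (11, 16)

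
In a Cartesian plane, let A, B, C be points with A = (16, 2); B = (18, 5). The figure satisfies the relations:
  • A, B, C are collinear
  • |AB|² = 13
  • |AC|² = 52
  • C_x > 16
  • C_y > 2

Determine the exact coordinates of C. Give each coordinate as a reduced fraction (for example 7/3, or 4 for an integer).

1. C_x = 20  [[A, B, C are collinear ⇒ -3x+2y+44=0] ∩ [|C−(16, 2)|²=52]]
2. C_y = 8  [[A, B, C are collinear ⇒ -3x+2y+44=0] ∩ [|C−(16, 2)|²=52]]
   so C = (20, 8)

C = (20, 8)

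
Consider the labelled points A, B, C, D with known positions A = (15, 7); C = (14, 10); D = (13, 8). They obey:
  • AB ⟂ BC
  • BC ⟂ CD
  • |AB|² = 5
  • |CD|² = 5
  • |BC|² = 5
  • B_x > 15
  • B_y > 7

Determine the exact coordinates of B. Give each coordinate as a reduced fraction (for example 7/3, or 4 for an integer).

1. B_x = 16  [[BC ⟂ CD ⇒ 1x+2y-34=0] ∩ [|B−(15, 7)|²=5]]
2. B_y = 9  [[BC ⟂ CD ⇒ 1x+2y-34=0] ∩ [|B−(15, 7)|²=5]]
   so B = (16, 9)

B = (16, 9)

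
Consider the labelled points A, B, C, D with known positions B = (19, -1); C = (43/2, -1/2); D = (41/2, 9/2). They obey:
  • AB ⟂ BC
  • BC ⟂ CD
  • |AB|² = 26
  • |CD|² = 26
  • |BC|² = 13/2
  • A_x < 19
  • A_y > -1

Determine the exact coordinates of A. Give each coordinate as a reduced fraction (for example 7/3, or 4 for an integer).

1. A_x = 18  [[AB ⟂ BC ⇒ -5/2x-1/2y+47=0] ∩ [|A−(19, -1)|²=26]]
2. A_y = 4  [[AB ⟂ BC ⇒ -5/2x-1/2y+47=0] ∩ [|A−(19, -1)|²=26]]
   so A = (18, 4)

A = (18, 4)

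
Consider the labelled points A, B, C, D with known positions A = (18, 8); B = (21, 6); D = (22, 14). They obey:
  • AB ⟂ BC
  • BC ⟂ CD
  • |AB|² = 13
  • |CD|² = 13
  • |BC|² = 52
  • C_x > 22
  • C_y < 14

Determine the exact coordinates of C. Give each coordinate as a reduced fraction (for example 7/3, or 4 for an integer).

C = (25, 12)

1. C_x = 25  [[AB ⟂ BC ⇒ 3x-2y-51=0] ∩ [|C−(22, 14)|²=13]]
2. C_y = 12  [[AB ⟂ BC ⇒ 3x-2y-51=0] ∩ [|C−(22, 14)|²=13]]
   so C = (25, 12)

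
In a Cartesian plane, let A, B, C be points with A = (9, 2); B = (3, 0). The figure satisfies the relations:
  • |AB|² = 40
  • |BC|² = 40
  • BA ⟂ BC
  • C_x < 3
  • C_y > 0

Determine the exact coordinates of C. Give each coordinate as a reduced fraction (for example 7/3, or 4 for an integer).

1. C_x = 1  [[BA ⟂ BC ⇒ 6x+2y-18=0] ∩ [|C−(3, 0)|²=40]]
2. C_y = 6  [[BA ⟂ BC ⇒ 6x+2y-18=0] ∩ [|C−(3, 0)|²=40]]
   so C = (1, 6)

C = (1, 6)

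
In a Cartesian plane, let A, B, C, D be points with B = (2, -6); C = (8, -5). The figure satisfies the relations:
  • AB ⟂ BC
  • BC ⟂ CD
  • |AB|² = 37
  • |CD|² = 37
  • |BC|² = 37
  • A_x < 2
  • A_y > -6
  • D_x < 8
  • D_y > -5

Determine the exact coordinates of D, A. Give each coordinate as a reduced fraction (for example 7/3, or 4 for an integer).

1. D_x = 7  [[BC ⟂ CD ⇒ 6x+1y-43=0] ∩ [|D−(8, -5)|²=37]]
2. D_y = 1  [[BC ⟂ CD ⇒ 6x+1y-43=0] ∩ [|D−(8, -5)|²=37]]
   so D = (7, 1)
3. A_x = 1  [[AB ⟂ BC ⇒ -6x-1y+6=0] ∩ [|A−(2, -6)|²=37]]
4. A_y = 0  [[AB ⟂ BC ⇒ -6x-1y+6=0] ∩ [|A−(2, -6)|²=37]]
   so A = (1, 0)

D = (7, 1)
A = (1, 0)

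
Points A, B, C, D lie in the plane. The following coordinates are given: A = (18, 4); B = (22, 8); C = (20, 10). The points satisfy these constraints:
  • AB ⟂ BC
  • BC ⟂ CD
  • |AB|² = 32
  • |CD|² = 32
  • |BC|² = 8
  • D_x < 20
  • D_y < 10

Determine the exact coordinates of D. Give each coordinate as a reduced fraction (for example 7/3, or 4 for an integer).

1. D_x = 16  [[BC ⟂ CD ⇒ -2x+2y+20=0] ∩ [|D−(20, 10)|²=32]]
2. D_y = 6  [[BC ⟂ CD ⇒ -2x+2y+20=0] ∩ [|D−(20, 10)|²=32]]
   so D = (16, 6)

D = (16, 6)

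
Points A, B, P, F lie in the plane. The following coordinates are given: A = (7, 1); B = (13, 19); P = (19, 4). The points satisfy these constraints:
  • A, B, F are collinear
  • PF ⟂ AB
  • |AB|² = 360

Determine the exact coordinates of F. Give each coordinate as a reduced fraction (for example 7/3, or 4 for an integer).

1. F_x = 91/10  [[A, B, F are collinear ⇒ -18x+6y+120=0] ∩ [PF ⟂ AB ⇒ 6x+18y-186=0]]
2. F_y = 73/10  [[A, B, F are collinear ⇒ -18x+6y+120=0] ∩ [PF ⟂ AB ⇒ 6x+18y-186=0]]
   so F = (91/10, 73/10)

F = (91/10, 73/10)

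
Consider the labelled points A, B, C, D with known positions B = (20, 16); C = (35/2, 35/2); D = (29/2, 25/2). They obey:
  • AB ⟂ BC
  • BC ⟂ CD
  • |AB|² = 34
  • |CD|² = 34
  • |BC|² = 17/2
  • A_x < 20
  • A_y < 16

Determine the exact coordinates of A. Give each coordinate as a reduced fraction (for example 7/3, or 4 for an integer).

1. A_x = 17  [[AB ⟂ BC ⇒ 5/2x-3/2y-26=0] ∩ [|A−(20, 16)|²=34]]
2. A_y = 11  [[AB ⟂ BC ⇒ 5/2x-3/2y-26=0] ∩ [|A−(20, 16)|²=34]]
   so A = (17, 11)

A = (17, 11)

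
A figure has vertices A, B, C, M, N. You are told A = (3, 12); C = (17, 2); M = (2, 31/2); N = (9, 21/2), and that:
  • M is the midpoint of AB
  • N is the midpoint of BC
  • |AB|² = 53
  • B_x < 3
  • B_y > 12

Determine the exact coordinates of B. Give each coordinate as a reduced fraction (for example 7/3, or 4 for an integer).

B = (1, 19)

1. B_x = 1  [B = 2·M−A = 2·(2, 31/2)−(3, 12)]
2. B_y = 19  [B = 2·M−A = 2·(2, 31/2)−(3, 12)]
   so B = (1, 19)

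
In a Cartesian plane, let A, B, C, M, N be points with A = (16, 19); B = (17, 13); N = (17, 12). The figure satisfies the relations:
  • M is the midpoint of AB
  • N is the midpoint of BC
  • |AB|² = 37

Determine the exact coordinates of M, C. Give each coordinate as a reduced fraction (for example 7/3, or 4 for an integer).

M = (33/2, 16)
C = (17, 11)

1. M_x = 33/2  [2·M = A+B = (16, 19)+(17, 13)]
2. M_y = 16  [2·M = A+B = (16, 19)+(17, 13)]
   so M = (33/2, 16)
3. C_x = 17  [C = 2·N−B = 2·(17, 12)−(17, 13)]
4. C_y = 11  [C = 2·N−B = 2·(17, 12)−(17, 13)]
   so C = (17, 11)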